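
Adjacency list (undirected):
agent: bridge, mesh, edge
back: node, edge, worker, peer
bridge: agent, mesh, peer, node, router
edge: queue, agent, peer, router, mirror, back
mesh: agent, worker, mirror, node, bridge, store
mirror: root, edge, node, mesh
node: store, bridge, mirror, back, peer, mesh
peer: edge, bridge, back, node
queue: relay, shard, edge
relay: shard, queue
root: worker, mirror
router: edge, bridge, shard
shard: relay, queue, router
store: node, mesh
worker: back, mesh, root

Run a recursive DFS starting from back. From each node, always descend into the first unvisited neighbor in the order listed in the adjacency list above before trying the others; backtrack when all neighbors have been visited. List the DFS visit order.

back → node → store → mesh → agent → bridge → peer → edge → queue → relay → shard → router → mirror → root → worker

Visit back
back → node
node → store
store → mesh
mesh → agent
agent → bridge
bridge → peer
peer → edge
edge → queue
queue → relay
relay → shard
shard → router
edge → mirror
mirror → root
root → worker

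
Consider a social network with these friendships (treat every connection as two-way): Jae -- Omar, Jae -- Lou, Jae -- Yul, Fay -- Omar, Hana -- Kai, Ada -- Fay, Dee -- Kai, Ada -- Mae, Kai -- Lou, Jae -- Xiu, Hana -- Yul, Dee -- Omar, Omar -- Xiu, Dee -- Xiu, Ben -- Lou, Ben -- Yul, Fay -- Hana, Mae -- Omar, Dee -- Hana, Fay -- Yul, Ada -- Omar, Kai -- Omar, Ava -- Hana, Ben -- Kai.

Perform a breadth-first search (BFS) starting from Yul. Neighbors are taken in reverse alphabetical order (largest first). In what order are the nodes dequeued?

Yul → Jae → Hana → Fay → Ben → Xiu → Omar → Lou → Kai → Dee → Ava → Ada → Mae

Visit Yul; enqueue Jae, Hana, Fay, Ben → queue [Jae, Hana, Fay, Ben]
Visit Jae; enqueue Xiu, Omar, Lou → queue [Hana, Fay, Ben, Xiu, Omar, Lou]
Visit Hana; enqueue Kai, Dee, Ava → queue [Fay, Ben, Xiu, Omar, Lou, Kai, Dee, Ava]
Visit Fay; enqueue Ada → queue [Ben, Xiu, Omar, Lou, Kai, Dee, Ava, Ada]
Visit Ben → queue [Xiu, Omar, Lou, Kai, Dee, Ava, Ada]
Visit Xiu → queue [Omar, Lou, Kai, Dee, Ava, Ada]
Visit Omar; enqueue Mae → queue [Lou, Kai, Dee, Ava, Ada, Mae]
Visit Lou → queue [Kai, Dee, Ava, Ada, Mae]
Visit Kai → queue [Dee, Ava, Ada, Mae]
Visit Dee → queue [Ava, Ada, Mae]
Visit Ava → queue [Ada, Mae]
Visit Ada → queue [Mae]
Visit Mae → queue []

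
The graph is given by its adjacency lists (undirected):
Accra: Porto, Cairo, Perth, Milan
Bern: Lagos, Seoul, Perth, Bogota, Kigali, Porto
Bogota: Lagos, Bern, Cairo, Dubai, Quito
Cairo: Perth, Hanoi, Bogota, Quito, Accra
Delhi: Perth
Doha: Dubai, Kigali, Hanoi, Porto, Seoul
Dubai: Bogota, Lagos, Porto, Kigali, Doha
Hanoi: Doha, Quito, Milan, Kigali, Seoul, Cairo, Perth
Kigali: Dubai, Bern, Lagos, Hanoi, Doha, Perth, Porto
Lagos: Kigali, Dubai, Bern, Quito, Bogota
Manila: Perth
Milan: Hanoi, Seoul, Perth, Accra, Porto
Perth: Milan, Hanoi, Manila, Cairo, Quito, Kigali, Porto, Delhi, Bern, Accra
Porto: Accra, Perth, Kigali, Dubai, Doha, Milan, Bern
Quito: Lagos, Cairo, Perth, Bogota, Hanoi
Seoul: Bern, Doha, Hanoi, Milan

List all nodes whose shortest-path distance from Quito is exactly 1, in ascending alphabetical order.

Bogota, Cairo, Hanoi, Lagos, Perth

Level 0: Quito
Level 1: Bogota, Cairo, Hanoi, Lagos, Perth
Level 2: Accra, Bern, Delhi, Doha, Dubai, Kigali, Manila, Milan, Porto, Seoul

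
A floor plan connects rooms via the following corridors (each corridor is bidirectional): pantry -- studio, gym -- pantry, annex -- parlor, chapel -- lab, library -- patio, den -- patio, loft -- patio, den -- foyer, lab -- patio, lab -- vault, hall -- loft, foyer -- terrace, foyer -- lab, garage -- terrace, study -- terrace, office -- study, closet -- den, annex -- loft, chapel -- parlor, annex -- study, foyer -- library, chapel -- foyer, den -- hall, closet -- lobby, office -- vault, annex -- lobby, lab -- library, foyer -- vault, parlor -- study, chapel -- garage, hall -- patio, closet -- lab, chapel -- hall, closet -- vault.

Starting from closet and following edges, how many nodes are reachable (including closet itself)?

17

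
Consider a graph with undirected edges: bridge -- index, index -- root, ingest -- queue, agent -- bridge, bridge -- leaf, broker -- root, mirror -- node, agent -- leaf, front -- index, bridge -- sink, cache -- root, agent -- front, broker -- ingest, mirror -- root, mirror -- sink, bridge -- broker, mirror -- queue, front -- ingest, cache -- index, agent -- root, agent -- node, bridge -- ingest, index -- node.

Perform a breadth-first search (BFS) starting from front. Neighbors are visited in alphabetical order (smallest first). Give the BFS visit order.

Visit front; enqueue agent, index, ingest → queue [agent, index, ingest]
Visit agent; enqueue bridge, leaf, node, root → queue [index, ingest, bridge, leaf, node, root]
Visit index; enqueue cache → queue [ingest, bridge, leaf, node, root, cache]
Visit ingest; enqueue broker, queue → queue [bridge, leaf, node, root, cache, broker, queue]
Visit bridge; enqueue sink → queue [leaf, node, root, cache, broker, queue, sink]
Visit leaf → queue [node, root, cache, broker, queue, sink]
Visit node; enqueue mirror → queue [root, cache, broker, queue, sink, mirror]
Visit root → queue [cache, broker, queue, sink, mirror]
Visit cache → queue [broker, queue, sink, mirror]
Visit broker → queue [queue, sink, mirror]
Visit queue → queue [sink, mirror]
Visit sink → queue [mirror]
Visit mirror → queue []

front, agent, index, ingest, bridge, leaf, node, root, cache, broker, queue, sink, mirror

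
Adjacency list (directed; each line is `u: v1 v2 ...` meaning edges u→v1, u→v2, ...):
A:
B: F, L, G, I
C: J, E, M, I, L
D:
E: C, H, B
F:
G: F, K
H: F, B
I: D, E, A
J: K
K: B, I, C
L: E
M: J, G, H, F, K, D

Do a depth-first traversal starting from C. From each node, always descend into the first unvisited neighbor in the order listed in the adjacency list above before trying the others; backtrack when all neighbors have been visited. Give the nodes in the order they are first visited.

C J K B F L E H G I D A M

Visit C
C → J
J → K
K → B
B → F
B → L
L → E
E → H
B → G
B → I
I → D
I → A
C → M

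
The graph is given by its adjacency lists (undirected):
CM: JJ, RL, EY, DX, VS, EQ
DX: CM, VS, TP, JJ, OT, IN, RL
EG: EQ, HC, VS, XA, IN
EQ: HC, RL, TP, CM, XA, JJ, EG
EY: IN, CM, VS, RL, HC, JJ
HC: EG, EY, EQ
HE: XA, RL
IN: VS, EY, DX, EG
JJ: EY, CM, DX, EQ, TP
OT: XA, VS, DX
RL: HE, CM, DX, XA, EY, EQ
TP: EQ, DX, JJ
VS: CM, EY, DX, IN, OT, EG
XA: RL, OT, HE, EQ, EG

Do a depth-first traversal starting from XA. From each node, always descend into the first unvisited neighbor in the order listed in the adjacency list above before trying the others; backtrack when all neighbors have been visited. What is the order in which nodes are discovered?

Visit XA
XA → RL
RL → HE
RL → CM
CM → JJ
JJ → EY
EY → IN
IN → VS
VS → DX
DX → TP
TP → EQ
EQ → HC
HC → EG
DX → OT

XA -> RL -> HE -> CM -> JJ -> EY -> IN -> VS -> DX -> TP -> EQ -> HC -> EG -> OT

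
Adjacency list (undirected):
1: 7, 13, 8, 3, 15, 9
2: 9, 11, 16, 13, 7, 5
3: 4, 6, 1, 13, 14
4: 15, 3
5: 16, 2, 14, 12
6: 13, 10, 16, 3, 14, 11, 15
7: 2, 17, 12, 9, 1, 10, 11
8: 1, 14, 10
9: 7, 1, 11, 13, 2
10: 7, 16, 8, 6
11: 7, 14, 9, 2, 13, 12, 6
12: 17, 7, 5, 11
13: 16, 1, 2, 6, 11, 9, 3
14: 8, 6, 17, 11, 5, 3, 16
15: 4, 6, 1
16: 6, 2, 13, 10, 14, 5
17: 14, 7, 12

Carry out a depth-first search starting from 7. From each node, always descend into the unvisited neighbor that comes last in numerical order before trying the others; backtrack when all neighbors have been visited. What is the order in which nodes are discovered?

7 -> 17 -> 14 -> 16 -> 13 -> 11 -> 12 -> 5 -> 2 -> 9 -> 1 -> 15 -> 6 -> 10 -> 8 -> 3 -> 4

Visit 7
7 → 17
17 → 14
14 → 16
16 → 13
13 → 11
11 → 12
12 → 5
5 → 2
2 → 9
9 → 1
1 → 15
15 → 6
6 → 10
10 → 8
6 → 3
3 → 4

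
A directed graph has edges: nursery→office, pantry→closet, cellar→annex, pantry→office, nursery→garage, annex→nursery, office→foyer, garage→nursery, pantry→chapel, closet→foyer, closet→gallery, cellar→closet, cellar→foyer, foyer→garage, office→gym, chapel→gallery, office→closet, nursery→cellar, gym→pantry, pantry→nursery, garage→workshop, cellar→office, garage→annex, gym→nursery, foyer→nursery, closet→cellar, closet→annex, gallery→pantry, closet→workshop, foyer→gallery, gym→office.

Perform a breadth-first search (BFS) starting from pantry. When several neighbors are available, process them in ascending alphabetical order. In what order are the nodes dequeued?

pantry, chapel, closet, nursery, office, gallery, annex, cellar, foyer, workshop, garage, gym

Visit pantry; enqueue chapel, closet, nursery, office → queue [chapel, closet, nursery, office]
Visit chapel; enqueue gallery → queue [closet, nursery, office, gallery]
Visit closet; enqueue annex, cellar, foyer, workshop → queue [nursery, office, gallery, annex, cellar, foyer, workshop]
Visit nursery; enqueue garage → queue [office, gallery, annex, cellar, foyer, workshop, garage]
Visit office; enqueue gym → queue [gallery, annex, cellar, foyer, workshop, garage, gym]
Visit gallery → queue [annex, cellar, foyer, workshop, garage, gym]
Visit annex → queue [cellar, foyer, workshop, garage, gym]
Visit cellar → queue [foyer, workshop, garage, gym]
Visit foyer → queue [workshop, garage, gym]
Visit workshop → queue [garage, gym]
Visit garage → queue [gym]
Visit gym → queue []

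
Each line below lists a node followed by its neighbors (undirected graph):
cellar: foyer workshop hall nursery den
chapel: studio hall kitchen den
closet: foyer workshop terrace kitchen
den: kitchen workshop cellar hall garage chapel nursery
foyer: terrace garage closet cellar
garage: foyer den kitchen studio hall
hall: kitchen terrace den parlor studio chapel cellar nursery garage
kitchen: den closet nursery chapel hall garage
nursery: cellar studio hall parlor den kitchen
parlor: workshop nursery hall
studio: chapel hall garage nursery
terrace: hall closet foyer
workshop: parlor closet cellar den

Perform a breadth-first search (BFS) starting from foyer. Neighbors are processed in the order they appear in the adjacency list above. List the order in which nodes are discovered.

foyer, terrace, garage, closet, cellar, hall, den, kitchen, studio, workshop, nursery, parlor, chapel

Visit foyer; enqueue terrace, garage, closet, cellar → queue [terrace, garage, closet, cellar]
Visit terrace; enqueue hall → queue [garage, closet, cellar, hall]
Visit garage; enqueue den, kitchen, studio → queue [closet, cellar, hall, den, kitchen, studio]
Visit closet; enqueue workshop → queue [cellar, hall, den, kitchen, studio, workshop]
Visit cellar; enqueue nursery → queue [hall, den, kitchen, studio, workshop, nursery]
Visit hall; enqueue parlor, chapel → queue [den, kitchen, studio, workshop, nursery, parlor, chapel]
Visit den → queue [kitchen, studio, workshop, nursery, parlor, chapel]
Visit kitchen → queue [studio, workshop, nursery, parlor, chapel]
Visit studio → queue [workshop, nursery, parlor, chapel]
Visit workshop → queue [nursery, parlor, chapel]
Visit nursery → queue [parlor, chapel]
Visit parlor → queue [chapel]
Visit chapel → queue []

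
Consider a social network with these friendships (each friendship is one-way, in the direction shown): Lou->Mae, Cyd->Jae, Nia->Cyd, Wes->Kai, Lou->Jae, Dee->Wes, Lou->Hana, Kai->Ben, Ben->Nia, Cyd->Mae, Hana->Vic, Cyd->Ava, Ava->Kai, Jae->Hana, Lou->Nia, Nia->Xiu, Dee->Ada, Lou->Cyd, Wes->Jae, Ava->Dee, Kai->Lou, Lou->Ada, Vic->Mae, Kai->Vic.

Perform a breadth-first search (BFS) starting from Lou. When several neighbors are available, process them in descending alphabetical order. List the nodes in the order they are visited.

Visit Lou; enqueue Nia, Mae, Jae, Hana, Cyd, Ada → queue [Nia, Mae, Jae, Hana, Cyd, Ada]
Visit Nia; enqueue Xiu → queue [Mae, Jae, Hana, Cyd, Ada, Xiu]
Visit Mae → queue [Jae, Hana, Cyd, Ada, Xiu]
Visit Jae → queue [Hana, Cyd, Ada, Xiu]
Visit Hana; enqueue Vic → queue [Cyd, Ada, Xiu, Vic]
Visit Cyd; enqueue Ava → queue [Ada, Xiu, Vic, Ava]
Visit Ada → queue [Xiu, Vic, Ava]
Visit Xiu → queue [Vic, Ava]
Visit Vic → queue [Ava]
Visit Ava; enqueue Kai, Dee → queue [Kai, Dee]
Visit Kai; enqueue Ben → queue [Dee, Ben]
Visit Dee; enqueue Wes → queue [Ben, Wes]
Visit Ben → queue [Wes]
Visit Wes → queue []

Lou, Nia, Mae, Jae, Hana, Cyd, Ada, Xiu, Vic, Ava, Kai, Dee, Ben, Wes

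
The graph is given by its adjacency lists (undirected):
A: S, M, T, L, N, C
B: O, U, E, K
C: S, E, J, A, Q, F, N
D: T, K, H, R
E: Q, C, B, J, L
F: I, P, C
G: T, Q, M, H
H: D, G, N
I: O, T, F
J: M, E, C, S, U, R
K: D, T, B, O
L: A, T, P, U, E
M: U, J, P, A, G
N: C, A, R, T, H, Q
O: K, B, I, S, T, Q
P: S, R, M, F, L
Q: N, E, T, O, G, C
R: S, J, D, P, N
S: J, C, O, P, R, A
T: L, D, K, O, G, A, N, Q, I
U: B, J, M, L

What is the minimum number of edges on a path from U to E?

2

Level 0: U
Level 1: B, J, L, M
Level 2: A, C, E, G, K, O, P, R, S, T
Level 3: D, F, H, I, N, Q
E first appears at level 2.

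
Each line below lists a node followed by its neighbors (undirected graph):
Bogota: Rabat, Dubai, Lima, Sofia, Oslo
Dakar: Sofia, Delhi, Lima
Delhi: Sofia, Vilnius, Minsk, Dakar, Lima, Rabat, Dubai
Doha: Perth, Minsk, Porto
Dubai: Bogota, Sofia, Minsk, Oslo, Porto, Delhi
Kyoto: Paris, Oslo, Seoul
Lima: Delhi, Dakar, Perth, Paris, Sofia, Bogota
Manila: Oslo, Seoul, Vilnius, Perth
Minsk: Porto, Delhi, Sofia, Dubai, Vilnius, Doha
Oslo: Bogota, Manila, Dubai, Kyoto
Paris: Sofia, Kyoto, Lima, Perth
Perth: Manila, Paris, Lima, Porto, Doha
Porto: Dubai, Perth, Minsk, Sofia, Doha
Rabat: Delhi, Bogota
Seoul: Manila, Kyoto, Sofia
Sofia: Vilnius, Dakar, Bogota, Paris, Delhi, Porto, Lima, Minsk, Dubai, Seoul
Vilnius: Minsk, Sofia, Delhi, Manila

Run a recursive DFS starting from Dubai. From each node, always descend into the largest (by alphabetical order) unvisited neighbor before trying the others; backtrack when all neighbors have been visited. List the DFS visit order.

Dubai, Sofia, Vilnius, Minsk, Porto, Perth, Paris, Lima, Delhi, Rabat, Bogota, Oslo, Manila, Seoul, Kyoto, Dakar, Doha

Visit Dubai
Dubai → Sofia
Sofia → Vilnius
Vilnius → Minsk
Minsk → Porto
Porto → Perth
Perth → Paris
Paris → Lima
Lima → Delhi
Delhi → Rabat
Rabat → Bogota
Bogota → Oslo
Oslo → Manila
Manila → Seoul
Seoul → Kyoto
Delhi → Dakar
Perth → Doha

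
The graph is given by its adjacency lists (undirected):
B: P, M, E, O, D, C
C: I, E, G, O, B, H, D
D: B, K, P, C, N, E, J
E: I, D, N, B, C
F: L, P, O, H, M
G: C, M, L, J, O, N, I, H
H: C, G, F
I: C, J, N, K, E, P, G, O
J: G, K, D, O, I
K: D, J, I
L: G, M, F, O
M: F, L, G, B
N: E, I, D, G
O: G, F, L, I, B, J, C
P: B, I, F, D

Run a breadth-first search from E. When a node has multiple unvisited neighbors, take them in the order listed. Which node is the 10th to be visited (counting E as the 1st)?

Visit E; enqueue I, D, N, B, C → queue [I, D, N, B, C]
Visit I; enqueue J, K, P, G, O → queue [D, N, B, C, J, K, P, G, O]
Visit D → queue [N, B, C, J, K, P, G, O]
Visit N → queue [B, C, J, K, P, G, O]
Visit B; enqueue M → queue [C, J, K, P, G, O, M]
Visit C; enqueue H → queue [J, K, P, G, O, M, H]
Visit J → queue [K, P, G, O, M, H]
Visit K → queue [P, G, O, M, H]
Visit P; enqueue F → queue [G, O, M, H, F]
Visit G; enqueue L → queue [O, M, H, F, L]
Visit O → queue [M, H, F, L]
Visit M → queue [H, F, L]
Visit H → queue [F, L]
Visit F → queue [L]
Visit L → queue []

Visit order: E, I, D, N, B, C, J, K, P, G, O, M, H, F, L

G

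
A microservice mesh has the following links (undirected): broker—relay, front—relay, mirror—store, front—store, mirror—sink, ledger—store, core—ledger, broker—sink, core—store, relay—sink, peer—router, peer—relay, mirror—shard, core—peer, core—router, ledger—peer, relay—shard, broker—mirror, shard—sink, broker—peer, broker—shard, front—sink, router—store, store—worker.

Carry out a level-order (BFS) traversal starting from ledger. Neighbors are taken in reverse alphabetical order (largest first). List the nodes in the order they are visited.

ledger, store, peer, core, worker, router, mirror, front, relay, broker, sink, shard

Visit ledger; enqueue store, peer, core → queue [store, peer, core]
Visit store; enqueue worker, router, mirror, front → queue [peer, core, worker, router, mirror, front]
Visit peer; enqueue relay, broker → queue [core, worker, router, mirror, front, relay, broker]
Visit core → queue [worker, router, mirror, front, relay, broker]
Visit worker → queue [router, mirror, front, relay, broker]
Visit router → queue [mirror, front, relay, broker]
Visit mirror; enqueue sink, shard → queue [front, relay, broker, sink, shard]
Visit front → queue [relay, broker, sink, shard]
Visit relay → queue [broker, sink, shard]
Visit broker → queue [sink, shard]
Visit sink → queue [shard]
Visit shard → queue []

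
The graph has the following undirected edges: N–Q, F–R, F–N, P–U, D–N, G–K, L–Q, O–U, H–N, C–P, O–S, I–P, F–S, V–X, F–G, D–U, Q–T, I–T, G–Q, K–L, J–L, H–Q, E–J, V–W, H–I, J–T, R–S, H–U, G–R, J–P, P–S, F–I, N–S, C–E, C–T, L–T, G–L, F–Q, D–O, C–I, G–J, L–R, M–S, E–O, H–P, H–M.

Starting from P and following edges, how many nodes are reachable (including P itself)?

19

BFS from P visits: P, U, S, J, I, H, C, O, D, R, N, M, F, T, L, G, E, Q, K
Reachable nodes: 19 of 22 total.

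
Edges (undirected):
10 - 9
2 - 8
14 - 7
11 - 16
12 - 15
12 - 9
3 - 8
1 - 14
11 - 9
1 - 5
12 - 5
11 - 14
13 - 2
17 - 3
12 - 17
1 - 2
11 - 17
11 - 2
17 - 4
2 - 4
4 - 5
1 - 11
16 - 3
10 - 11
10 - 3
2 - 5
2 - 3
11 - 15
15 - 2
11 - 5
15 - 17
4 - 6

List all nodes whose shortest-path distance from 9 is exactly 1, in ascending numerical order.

10, 11, 12

Level 0: 9
Level 1: 10, 11, 12
Level 2: 1, 2, 3, 5, 14, 15, 16, 17
Level 3: 4, 7, 8, 13
Level 4: 6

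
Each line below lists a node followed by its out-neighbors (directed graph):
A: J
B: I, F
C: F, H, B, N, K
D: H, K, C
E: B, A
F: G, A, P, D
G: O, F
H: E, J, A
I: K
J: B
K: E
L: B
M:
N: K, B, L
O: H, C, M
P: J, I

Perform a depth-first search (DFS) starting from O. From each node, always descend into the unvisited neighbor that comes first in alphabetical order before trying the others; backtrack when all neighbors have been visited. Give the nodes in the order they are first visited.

Visit O
O → C
C → B
B → F
F → A
A → J
F → D
D → H
H → E
D → K
F → G
F → P
P → I
C → N
N → L
O → M

O, C, B, F, A, J, D, H, E, K, G, P, I, N, L, M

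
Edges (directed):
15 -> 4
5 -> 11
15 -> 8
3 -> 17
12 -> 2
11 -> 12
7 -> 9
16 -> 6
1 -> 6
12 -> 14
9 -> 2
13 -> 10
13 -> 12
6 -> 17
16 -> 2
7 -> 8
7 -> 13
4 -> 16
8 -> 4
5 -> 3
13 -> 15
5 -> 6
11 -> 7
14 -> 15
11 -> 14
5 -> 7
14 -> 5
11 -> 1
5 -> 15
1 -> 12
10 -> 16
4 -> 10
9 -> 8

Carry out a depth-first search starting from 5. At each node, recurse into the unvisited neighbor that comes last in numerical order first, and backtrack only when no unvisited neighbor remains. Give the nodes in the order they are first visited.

5 -> 15 -> 8 -> 4 -> 16 -> 6 -> 17 -> 2 -> 10 -> 11 -> 14 -> 12 -> 7 -> 13 -> 9 -> 1 -> 3

Visit 5
5 → 15
15 → 8
8 → 4
4 → 16
16 → 6
6 → 17
16 → 2
4 → 10
5 → 11
11 → 14
11 → 12
11 → 7
7 → 13
7 → 9
11 → 1
5 → 3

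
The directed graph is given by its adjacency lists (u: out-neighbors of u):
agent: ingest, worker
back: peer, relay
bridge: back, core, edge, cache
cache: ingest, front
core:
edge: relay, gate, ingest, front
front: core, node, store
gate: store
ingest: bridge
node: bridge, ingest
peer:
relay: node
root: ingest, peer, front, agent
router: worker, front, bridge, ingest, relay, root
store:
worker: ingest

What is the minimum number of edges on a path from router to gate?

Level 0: router
Level 1: bridge, front, ingest, relay, root, worker
Level 2: agent, back, cache, core, edge, node, peer, store
Level 3: gate
gate first appears at level 3.

3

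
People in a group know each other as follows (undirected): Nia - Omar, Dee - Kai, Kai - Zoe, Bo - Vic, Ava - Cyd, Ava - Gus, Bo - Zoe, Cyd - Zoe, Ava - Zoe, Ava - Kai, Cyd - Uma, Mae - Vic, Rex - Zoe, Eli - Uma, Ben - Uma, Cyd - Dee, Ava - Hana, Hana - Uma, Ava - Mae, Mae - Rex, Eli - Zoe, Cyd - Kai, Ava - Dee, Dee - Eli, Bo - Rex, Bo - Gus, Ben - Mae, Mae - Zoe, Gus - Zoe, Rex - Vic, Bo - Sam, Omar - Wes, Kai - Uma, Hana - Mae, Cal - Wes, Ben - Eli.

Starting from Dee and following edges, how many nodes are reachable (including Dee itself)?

15

BFS from Dee visits: Dee, Kai, Eli, Cyd, Ava, Zoe, Uma, Ben, Mae, Hana, Gus, Rex, Bo, Vic, Sam
Reachable nodes: 15 of 19 total.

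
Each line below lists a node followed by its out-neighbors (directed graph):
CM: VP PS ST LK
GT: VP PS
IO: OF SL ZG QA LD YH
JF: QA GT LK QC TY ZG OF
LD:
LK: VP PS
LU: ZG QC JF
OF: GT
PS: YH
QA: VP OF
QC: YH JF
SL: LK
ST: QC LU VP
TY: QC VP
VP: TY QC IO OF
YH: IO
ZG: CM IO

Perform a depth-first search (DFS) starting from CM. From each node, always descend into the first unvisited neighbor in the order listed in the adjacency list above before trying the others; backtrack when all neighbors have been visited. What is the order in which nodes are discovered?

CM VP TY QC YH IO OF GT PS SL LK ZG QA LD JF ST LU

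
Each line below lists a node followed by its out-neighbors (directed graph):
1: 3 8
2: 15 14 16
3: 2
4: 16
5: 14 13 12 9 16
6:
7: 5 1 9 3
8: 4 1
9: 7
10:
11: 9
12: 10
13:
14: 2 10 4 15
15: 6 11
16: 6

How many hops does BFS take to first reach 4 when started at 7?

Level 0: 7
Level 1: 1, 3, 5, 9
Level 2: 2, 8, 12, 13, 14, 16
Level 3: 4, 6, 10, 15
Level 4: 11
4 first appears at level 3.

3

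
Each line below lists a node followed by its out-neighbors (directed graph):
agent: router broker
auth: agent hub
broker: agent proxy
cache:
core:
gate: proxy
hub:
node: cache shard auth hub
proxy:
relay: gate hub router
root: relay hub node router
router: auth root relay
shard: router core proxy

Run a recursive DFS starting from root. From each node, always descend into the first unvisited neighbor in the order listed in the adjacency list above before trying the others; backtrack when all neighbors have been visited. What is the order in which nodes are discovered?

root, relay, gate, proxy, hub, router, auth, agent, broker, node, cache, shard, core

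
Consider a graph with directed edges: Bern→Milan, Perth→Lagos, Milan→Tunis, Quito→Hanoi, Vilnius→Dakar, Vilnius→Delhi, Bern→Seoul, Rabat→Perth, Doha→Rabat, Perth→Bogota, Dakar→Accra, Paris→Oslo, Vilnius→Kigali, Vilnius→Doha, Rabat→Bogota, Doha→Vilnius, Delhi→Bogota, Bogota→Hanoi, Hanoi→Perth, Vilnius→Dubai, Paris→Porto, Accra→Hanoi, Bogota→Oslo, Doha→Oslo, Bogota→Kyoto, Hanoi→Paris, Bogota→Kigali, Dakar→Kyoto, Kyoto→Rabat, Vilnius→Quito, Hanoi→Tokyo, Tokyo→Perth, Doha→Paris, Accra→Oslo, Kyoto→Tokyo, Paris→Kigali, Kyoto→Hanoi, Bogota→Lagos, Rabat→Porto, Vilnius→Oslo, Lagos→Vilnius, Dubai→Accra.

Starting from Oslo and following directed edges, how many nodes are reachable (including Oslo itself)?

BFS from Oslo visits: Oslo
Reachable nodes: 1 of 22 total.

1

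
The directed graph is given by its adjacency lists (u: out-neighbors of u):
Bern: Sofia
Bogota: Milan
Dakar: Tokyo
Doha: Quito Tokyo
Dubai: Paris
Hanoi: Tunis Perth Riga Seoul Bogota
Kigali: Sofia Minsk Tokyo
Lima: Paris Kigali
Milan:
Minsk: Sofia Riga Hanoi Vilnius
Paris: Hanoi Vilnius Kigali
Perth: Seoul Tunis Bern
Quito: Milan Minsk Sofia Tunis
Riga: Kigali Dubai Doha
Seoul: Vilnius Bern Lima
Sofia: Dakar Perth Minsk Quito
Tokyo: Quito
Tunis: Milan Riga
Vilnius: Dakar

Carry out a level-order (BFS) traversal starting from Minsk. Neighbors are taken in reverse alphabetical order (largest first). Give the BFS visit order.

Minsk Vilnius Sofia Riga Hanoi Dakar Quito Perth Kigali Dubai Doha Tunis Seoul Bogota Tokyo Milan Bern Paris Lima

Visit Minsk; enqueue Vilnius, Sofia, Riga, Hanoi → queue [Vilnius, Sofia, Riga, Hanoi]
Visit Vilnius; enqueue Dakar → queue [Sofia, Riga, Hanoi, Dakar]
Visit Sofia; enqueue Quito, Perth → queue [Riga, Hanoi, Dakar, Quito, Perth]
Visit Riga; enqueue Kigali, Dubai, Doha → queue [Hanoi, Dakar, Quito, Perth, Kigali, Dubai, Doha]
Visit Hanoi; enqueue Tunis, Seoul, Bogota → queue [Dakar, Quito, Perth, Kigali, Dubai, Doha, Tunis, Seoul, Bogota]
Visit Dakar; enqueue Tokyo → queue [Quito, Perth, Kigali, Dubai, Doha, Tunis, Seoul, Bogota, Tokyo]
Visit Quito; enqueue Milan → queue [Perth, Kigali, Dubai, Doha, Tunis, Seoul, Bogota, Tokyo, Milan]
Visit Perth; enqueue Bern → queue [Kigali, Dubai, Doha, Tunis, Seoul, Bogota, Tokyo, Milan, Bern]
Visit Kigali → queue [Dubai, Doha, Tunis, Seoul, Bogota, Tokyo, Milan, Bern]
Visit Dubai; enqueue Paris → queue [Doha, Tunis, Seoul, Bogota, Tokyo, Milan, Bern, Paris]
Visit Doha → queue [Tunis, Seoul, Bogota, Tokyo, Milan, Bern, Paris]
Visit Tunis → queue [Seoul, Bogota, Tokyo, Milan, Bern, Paris]
Visit Seoul; enqueue Lima → queue [Bogota, Tokyo, Milan, Bern, Paris, Lima]
Visit Bogota → queue [Tokyo, Milan, Bern, Paris, Lima]
Visit Tokyo → queue [Milan, Bern, Paris, Lima]
Visit Milan → queue [Bern, Paris, Lima]
Visit Bern → queue [Paris, Lima]
Visit Paris → queue [Lima]
Visit Lima → queue []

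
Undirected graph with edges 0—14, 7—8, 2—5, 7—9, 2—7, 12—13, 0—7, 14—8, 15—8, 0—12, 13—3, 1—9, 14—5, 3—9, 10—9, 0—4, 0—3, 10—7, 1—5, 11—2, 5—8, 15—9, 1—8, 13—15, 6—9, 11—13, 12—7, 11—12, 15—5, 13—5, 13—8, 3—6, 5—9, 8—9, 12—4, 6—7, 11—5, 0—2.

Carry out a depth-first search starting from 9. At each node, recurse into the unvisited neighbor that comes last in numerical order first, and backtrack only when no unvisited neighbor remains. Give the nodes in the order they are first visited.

9 → 15 → 13 → 12 → 11 → 5 → 14 → 8 → 7 → 10 → 6 → 3 → 0 → 4 → 2 → 1

Visit 9
9 → 15
15 → 13
13 → 12
12 → 11
11 → 5
5 → 14
14 → 8
8 → 7
7 → 10
7 → 6
6 → 3
3 → 0
0 → 4
0 → 2
8 → 1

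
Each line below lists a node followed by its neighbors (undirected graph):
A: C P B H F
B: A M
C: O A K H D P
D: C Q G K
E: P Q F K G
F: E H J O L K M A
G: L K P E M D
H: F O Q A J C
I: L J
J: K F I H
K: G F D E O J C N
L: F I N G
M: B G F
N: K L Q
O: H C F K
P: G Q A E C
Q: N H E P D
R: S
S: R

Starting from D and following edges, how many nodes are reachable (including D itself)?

17

BFS from D visits: D, Q, K, G, C, P, N, H, E, O, J, F, M, L, A, I, B
Reachable nodes: 17 of 19 total.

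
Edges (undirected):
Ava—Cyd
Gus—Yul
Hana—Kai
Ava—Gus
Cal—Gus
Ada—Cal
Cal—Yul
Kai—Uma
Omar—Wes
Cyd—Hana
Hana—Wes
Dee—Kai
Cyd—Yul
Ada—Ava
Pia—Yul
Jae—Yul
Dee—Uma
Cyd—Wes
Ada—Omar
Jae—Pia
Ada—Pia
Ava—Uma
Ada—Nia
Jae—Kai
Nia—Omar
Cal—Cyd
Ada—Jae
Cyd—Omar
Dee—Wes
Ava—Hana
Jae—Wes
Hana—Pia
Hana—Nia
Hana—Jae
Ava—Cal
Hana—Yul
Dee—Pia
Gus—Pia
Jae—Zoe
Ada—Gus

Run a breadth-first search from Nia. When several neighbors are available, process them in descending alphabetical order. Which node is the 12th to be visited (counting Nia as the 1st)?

Gus

Visit Nia; enqueue Omar, Hana, Ada → queue [Omar, Hana, Ada]
Visit Omar; enqueue Wes, Cyd → queue [Hana, Ada, Wes, Cyd]
Visit Hana; enqueue Yul, Pia, Kai, Jae, Ava → queue [Ada, Wes, Cyd, Yul, Pia, Kai, Jae, Ava]
Visit Ada; enqueue Gus, Cal → queue [Wes, Cyd, Yul, Pia, Kai, Jae, Ava, Gus, Cal]
Visit Wes; enqueue Dee → queue [Cyd, Yul, Pia, Kai, Jae, Ava, Gus, Cal, Dee]
Visit Cyd → queue [Yul, Pia, Kai, Jae, Ava, Gus, Cal, Dee]
Visit Yul → queue [Pia, Kai, Jae, Ava, Gus, Cal, Dee]
Visit Pia → queue [Kai, Jae, Ava, Gus, Cal, Dee]
Visit Kai; enqueue Uma → queue [Jae, Ava, Gus, Cal, Dee, Uma]
Visit Jae; enqueue Zoe → queue [Ava, Gus, Cal, Dee, Uma, Zoe]
Visit Ava → queue [Gus, Cal, Dee, Uma, Zoe]
Visit Gus → queue [Cal, Dee, Uma, Zoe]
Visit Cal → queue [Dee, Uma, Zoe]
Visit Dee → queue [Uma, Zoe]
Visit Uma → queue [Zoe]
Visit Zoe → queue []

Visit order: Nia, Omar, Hana, Ada, Wes, Cyd, Yul, Pia, Kai, Jae, Ava, Gus, Cal, Dee, Uma, Zoe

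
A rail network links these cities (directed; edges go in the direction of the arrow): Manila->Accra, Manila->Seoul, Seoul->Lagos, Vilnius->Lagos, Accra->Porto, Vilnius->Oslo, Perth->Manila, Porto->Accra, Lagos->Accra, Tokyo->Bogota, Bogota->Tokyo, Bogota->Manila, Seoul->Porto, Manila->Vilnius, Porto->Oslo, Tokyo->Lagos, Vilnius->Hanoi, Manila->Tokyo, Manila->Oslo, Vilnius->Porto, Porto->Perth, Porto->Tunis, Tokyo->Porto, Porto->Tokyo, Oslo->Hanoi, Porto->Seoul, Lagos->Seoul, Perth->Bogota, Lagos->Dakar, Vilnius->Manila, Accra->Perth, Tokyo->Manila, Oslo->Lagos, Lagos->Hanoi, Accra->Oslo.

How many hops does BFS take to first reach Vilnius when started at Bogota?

2

Level 0: Bogota
Level 1: Manila, Tokyo
Level 2: Accra, Lagos, Oslo, Porto, Seoul, Vilnius
Level 3: Dakar, Hanoi, Perth, Tunis
Vilnius first appears at level 2.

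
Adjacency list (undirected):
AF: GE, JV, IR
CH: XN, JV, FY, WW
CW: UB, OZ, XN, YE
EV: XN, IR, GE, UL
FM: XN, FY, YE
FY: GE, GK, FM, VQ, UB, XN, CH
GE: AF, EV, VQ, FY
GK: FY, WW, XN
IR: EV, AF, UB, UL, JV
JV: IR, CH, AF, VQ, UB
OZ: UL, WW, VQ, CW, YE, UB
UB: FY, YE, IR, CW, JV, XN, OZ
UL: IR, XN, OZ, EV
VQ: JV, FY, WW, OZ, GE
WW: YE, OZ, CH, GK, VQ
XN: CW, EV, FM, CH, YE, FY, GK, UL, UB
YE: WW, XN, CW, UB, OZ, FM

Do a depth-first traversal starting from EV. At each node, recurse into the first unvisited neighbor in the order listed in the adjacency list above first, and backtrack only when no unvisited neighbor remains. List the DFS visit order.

EV, XN, CW, UB, FY, GE, AF, JV, IR, UL, OZ, WW, YE, FM, CH, GK, VQ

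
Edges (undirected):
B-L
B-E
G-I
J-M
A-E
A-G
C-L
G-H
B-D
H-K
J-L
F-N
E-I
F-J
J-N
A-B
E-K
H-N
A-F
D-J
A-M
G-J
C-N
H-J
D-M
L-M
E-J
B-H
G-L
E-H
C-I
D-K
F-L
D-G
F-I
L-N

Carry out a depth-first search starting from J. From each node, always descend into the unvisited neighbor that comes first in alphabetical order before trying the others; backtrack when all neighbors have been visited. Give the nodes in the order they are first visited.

J -> D -> B -> A -> E -> H -> G -> I -> C -> L -> F -> N -> M -> K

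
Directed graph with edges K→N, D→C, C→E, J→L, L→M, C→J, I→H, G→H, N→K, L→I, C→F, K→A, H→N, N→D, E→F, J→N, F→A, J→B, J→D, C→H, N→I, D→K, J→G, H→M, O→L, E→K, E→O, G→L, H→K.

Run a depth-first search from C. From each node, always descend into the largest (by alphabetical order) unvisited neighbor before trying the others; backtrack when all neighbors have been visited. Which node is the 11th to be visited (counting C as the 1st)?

G

Visit C
C → J
J → N
N → K
K → A
N → I
I → H
H → M
N → D
J → L
J → G
J → B
C → F
C → E
E → O

Visit order: C, J, N, K, A, I, H, M, D, L, G, B, F, E, O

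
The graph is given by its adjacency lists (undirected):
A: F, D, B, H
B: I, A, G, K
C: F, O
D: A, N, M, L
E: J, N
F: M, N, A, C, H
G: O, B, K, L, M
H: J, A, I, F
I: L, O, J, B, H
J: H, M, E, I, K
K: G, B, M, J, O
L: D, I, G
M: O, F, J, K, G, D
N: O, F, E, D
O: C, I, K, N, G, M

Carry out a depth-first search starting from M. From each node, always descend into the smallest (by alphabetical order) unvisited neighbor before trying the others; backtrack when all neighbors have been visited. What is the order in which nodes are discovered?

M -> D -> A -> B -> G -> K -> J -> E -> N -> F -> C -> O -> I -> H -> L

Visit M
M → D
D → A
A → B
B → G
G → K
K → J
J → E
E → N
N → F
F → C
C → O
O → I
I → H
I → L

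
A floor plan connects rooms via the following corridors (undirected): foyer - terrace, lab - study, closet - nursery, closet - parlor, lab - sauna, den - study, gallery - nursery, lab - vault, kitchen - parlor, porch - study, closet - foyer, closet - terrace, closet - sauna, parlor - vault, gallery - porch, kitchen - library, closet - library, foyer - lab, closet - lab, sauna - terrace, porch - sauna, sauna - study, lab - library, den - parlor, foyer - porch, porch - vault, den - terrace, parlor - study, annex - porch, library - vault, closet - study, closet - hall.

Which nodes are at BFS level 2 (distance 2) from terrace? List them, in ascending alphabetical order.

hall, lab, library, nursery, parlor, porch, study

Level 0: terrace
Level 1: closet, den, foyer, sauna
Level 2: hall, lab, library, nursery, parlor, porch, study
Level 3: annex, gallery, kitchen, vault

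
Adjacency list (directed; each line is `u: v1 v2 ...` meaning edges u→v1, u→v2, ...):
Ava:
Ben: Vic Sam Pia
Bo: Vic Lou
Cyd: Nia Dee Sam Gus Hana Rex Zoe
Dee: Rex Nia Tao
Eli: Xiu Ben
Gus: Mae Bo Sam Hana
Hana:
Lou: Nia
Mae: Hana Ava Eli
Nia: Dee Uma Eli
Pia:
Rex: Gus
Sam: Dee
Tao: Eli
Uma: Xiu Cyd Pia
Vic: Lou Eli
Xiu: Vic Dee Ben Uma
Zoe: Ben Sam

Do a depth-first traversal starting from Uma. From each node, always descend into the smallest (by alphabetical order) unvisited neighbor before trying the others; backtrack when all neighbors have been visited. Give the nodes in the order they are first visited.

Visit Uma
Uma → Cyd
Cyd → Dee
Dee → Nia
Nia → Eli
Eli → Ben
Ben → Pia
Ben → Sam
Ben → Vic
Vic → Lou
Eli → Xiu
Dee → Rex
Rex → Gus
Gus → Bo
Gus → Hana
Gus → Mae
Mae → Ava
Dee → Tao
Cyd → Zoe

Uma -> Cyd -> Dee -> Nia -> Eli -> Ben -> Pia -> Sam -> Vic -> Lou -> Xiu -> Rex -> Gus -> Bo -> Hana -> Mae -> Ava -> Tao -> Zoe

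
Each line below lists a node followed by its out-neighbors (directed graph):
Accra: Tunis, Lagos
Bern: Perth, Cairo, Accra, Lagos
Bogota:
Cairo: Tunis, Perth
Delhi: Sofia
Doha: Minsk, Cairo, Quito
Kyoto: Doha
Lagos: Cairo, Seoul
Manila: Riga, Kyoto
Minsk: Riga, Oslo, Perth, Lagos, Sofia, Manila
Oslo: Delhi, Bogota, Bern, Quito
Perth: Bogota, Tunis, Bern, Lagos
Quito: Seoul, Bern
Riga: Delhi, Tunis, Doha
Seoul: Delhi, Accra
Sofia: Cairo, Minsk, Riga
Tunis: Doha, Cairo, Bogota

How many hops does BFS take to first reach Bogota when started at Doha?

3

Level 0: Doha
Level 1: Cairo, Minsk, Quito
Level 2: Bern, Lagos, Manila, Oslo, Perth, Riga, Seoul, Sofia, Tunis
Level 3: Accra, Bogota, Delhi, Kyoto
Bogota first appears at level 3.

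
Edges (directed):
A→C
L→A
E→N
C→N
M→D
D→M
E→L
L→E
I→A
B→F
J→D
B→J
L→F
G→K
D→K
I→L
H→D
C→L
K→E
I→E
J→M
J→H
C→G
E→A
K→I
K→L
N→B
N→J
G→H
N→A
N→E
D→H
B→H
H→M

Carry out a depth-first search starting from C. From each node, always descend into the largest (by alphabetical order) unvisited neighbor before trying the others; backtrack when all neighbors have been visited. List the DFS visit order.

C N J M D K L F E A I H B G

Visit C
C → N
N → J
J → M
M → D
D → K
K → L
L → F
L → E
E → A
K → I
D → H
N → B
C → G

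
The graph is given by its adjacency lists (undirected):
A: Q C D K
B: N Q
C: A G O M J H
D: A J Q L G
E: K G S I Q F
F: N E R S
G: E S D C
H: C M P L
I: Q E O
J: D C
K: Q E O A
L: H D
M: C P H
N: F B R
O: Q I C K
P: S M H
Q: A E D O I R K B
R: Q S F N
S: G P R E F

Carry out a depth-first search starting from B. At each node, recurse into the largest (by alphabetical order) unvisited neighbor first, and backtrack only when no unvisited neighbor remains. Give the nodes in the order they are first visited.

B, Q, R, S, P, M, H, L, D, J, C, O, K, E, I, G, F, N, A

Visit B
B → Q
Q → R
R → S
S → P
P → M
M → H
H → L
L → D
D → J
J → C
C → O
O → K
K → E
E → I
E → G
E → F
F → N
K → A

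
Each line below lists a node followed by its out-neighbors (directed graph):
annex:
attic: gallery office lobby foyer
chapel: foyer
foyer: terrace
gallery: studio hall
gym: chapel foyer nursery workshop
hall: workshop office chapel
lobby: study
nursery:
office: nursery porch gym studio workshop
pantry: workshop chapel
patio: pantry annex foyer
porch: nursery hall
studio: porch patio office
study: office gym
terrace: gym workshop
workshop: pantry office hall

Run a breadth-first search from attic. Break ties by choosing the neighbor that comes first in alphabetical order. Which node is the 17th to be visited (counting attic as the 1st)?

Visit attic; enqueue foyer, gallery, lobby, office → queue [foyer, gallery, lobby, office]
Visit foyer; enqueue terrace → queue [gallery, lobby, office, terrace]
Visit gallery; enqueue hall, studio → queue [lobby, office, terrace, hall, studio]
Visit lobby; enqueue study → queue [office, terrace, hall, studio, study]
Visit office; enqueue gym, nursery, porch, workshop → queue [terrace, hall, studio, study, gym, nursery, porch, workshop]
Visit terrace → queue [hall, studio, study, gym, nursery, porch, workshop]
Visit hall; enqueue chapel → queue [studio, study, gym, nursery, porch, workshop, chapel]
Visit studio; enqueue patio → queue [study, gym, nursery, porch, workshop, chapel, patio]
Visit study → queue [gym, nursery, porch, workshop, chapel, patio]
Visit gym → queue [nursery, porch, workshop, chapel, patio]
Visit nursery → queue [porch, workshop, chapel, patio]
Visit porch → queue [workshop, chapel, patio]
Visit workshop; enqueue pantry → queue [chapel, patio, pantry]
Visit chapel → queue [patio, pantry]
Visit patio; enqueue annex → queue [pantry, annex]
Visit pantry → queue [annex]
Visit annex → queue []

Visit order: attic, foyer, gallery, lobby, office, terrace, hall, studio, study, gym, nursery, porch, workshop, chapel, patio, pantry, annex

annex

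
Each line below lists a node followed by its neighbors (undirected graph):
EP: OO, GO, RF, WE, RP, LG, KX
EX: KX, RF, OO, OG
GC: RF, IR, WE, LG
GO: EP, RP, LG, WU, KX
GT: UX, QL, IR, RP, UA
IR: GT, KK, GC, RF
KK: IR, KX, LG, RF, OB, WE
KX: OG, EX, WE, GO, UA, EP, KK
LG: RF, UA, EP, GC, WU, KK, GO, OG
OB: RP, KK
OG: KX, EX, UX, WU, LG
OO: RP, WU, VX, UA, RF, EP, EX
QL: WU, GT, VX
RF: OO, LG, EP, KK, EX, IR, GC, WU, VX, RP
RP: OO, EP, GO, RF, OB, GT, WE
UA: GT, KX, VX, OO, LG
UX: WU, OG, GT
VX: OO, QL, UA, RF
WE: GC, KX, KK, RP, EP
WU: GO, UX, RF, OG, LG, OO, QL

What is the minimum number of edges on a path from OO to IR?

2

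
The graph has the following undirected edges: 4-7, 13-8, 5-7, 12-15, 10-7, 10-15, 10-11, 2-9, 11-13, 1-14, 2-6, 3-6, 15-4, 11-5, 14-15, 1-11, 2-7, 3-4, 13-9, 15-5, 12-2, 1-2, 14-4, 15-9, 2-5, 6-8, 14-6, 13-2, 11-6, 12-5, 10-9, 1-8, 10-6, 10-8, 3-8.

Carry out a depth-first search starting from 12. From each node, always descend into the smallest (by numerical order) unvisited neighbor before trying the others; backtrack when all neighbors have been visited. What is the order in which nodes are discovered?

Visit 12
12 → 2
2 → 1
1 → 8
8 → 3
3 → 4
4 → 7
7 → 5
5 → 11
11 → 6
6 → 10
10 → 9
9 → 13
9 → 15
15 → 14

12 2 1 8 3 4 7 5 11 6 10 9 13 15 14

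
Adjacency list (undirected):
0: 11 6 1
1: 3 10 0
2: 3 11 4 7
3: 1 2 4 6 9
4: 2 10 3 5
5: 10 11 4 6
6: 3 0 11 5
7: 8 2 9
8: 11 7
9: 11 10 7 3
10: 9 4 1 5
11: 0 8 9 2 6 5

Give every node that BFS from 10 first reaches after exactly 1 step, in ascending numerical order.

1, 4, 5, 9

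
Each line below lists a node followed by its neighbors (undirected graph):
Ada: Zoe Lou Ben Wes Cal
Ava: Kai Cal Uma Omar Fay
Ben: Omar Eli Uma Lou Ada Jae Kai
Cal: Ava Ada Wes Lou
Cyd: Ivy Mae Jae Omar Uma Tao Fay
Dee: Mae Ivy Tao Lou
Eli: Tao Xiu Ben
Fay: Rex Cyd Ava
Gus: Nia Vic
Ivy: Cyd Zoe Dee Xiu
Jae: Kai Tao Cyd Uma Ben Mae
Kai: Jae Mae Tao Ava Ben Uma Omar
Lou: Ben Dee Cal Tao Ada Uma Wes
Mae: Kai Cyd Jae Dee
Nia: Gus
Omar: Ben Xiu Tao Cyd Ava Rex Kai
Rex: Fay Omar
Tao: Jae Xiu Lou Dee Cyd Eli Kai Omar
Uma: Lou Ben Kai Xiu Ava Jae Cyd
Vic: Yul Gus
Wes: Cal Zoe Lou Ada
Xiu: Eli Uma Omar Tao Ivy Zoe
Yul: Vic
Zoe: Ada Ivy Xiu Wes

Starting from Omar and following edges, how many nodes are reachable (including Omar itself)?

BFS from Omar visits: Omar, Ben, Xiu, Tao, Cyd, Ava, Rex, Kai, Eli, Uma, Lou, Ada, Jae, Ivy, Zoe, Dee, Mae, Fay, Cal, Wes
Reachable nodes: 20 of 24 total.

20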